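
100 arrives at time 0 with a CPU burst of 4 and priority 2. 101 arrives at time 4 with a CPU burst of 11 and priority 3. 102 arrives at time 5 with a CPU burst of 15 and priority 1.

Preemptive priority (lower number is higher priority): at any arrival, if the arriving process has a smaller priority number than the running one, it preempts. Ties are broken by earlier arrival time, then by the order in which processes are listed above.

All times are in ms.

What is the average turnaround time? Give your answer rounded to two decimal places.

15.00

Schedule: | 100 0-4 | 101 4-5 | 102 5-20 | 101 20-30 |
Completion: 100=4  101=30  102=20
Turnaround (C−A): 100=4  101=26  102=15
Turnaround times: 100=4, 101=26, 102=15
Average turnaround = (4+26+15) / 3 = 45/3 = 15.00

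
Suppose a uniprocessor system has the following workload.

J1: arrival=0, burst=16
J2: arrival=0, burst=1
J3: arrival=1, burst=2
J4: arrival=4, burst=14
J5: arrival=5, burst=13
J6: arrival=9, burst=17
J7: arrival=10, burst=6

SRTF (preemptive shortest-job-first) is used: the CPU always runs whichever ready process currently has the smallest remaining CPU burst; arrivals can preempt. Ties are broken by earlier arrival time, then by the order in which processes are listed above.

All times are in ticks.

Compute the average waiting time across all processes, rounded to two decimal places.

14.86

Gantt: | J2 0-1 | J3 1-3 | J1 3-4 | J4 4-10 | J7 10-16 | J4 16-24 | J5 24-37 | J1 37-52 | J6 52-69 |
Completion: J1=52  J2=1  J3=3  J4=24  J5=37  J6=69  J7=16
Waiting times: J1=36, J2=0, J3=0, J4=6, J5=19, J6=43, J7=0
Average waiting = (36+0+0+6+19+43+0) / 7 = 104/7 = 14.86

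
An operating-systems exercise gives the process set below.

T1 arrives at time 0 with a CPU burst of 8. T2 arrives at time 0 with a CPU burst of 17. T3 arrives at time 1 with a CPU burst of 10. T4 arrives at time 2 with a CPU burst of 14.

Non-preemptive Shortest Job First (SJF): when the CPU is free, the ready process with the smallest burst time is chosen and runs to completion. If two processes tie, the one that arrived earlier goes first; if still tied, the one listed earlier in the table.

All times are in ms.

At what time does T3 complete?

18

Gantt: | T1 0-8 | T3 8-18 | T4 18-32 | T2 32-49 |
Completion: T1=8  T2=49  T3=18  T4=32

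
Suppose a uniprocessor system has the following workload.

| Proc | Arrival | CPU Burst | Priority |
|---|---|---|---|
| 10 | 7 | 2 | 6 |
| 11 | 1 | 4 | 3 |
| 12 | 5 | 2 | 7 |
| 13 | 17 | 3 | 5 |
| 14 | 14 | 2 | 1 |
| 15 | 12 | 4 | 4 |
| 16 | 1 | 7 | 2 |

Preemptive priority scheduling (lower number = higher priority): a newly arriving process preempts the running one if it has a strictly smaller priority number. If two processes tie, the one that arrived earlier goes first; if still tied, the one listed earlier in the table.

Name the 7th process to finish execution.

12

Gantt: | idle 0-1 | 16 1-8 | 11 8-12 | 15 12-14 | 14 14-16 | 15 16-18 | 13 18-21 | 10 21-23 | 12 23-25 |
Completion: 10=23  11=12  12=25  13=21  14=16  15=18  16=8
Turnaround (C−A): 10=16  11=11  12=20  13=4  14=2  15=6  16=7
Finish order: 16 → 11 → 14 → 15 → 13 → 10 → 12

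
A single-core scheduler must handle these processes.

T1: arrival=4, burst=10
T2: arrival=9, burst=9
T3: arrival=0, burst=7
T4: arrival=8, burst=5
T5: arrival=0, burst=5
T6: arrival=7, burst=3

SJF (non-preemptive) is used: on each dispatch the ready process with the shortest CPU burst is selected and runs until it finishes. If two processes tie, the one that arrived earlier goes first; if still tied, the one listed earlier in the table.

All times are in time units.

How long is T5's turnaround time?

Schedule: | T5 0-5 | T3 5-12 | T6 12-15 | T4 15-20 | T2 20-29 | T1 29-39 |
Completion: T1=39  T2=29  T3=12  T4=20  T5=5  T6=15
Turnaround (C−A): T1=35  T2=20  T3=12  T4=12  T5=5  T6=8
Turnaround(T5) = completion − arrival = 5 − 0 = 5

5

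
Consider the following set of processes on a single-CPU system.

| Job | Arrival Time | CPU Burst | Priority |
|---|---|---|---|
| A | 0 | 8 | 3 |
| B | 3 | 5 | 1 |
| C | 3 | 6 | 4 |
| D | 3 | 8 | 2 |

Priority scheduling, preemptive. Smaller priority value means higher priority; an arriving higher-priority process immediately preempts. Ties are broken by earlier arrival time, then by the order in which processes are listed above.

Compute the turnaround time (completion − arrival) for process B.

Schedule: | A 0-3 | B 3-8 | D 8-16 | A 16-21 | C 21-27 |
Completion: A=21  B=8  C=27  D=16
Turnaround (C−A): A=21  B=5  C=24  D=13
Turnaround(B) = completion − arrival = 8 − 3 = 5

5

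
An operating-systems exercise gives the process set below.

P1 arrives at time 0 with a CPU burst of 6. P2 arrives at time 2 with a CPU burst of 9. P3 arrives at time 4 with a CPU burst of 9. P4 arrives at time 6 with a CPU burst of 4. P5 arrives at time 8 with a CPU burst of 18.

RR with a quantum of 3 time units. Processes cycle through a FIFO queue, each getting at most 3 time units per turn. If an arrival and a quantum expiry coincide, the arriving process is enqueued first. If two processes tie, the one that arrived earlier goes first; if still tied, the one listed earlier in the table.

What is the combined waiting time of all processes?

Timeline: | P1 0-3 | P2 3-6 | P1 6-9 | P3 9-12 | P4 12-15 | P2 15-18 | P5 18-21 | P3 21-24 | P4 24-25 | P2 25-28 | P5 28-31 | P3 31-34 | P5 34-46 |
Completion: P1=9  P2=28  P3=34  P4=25  P5=46
Waiting = turnaround − burst: P1=3, P2=17, P3=21, P4=15, P5=20
Total waiting = 3 + 17 + 21 + 15 + 20 = 76

76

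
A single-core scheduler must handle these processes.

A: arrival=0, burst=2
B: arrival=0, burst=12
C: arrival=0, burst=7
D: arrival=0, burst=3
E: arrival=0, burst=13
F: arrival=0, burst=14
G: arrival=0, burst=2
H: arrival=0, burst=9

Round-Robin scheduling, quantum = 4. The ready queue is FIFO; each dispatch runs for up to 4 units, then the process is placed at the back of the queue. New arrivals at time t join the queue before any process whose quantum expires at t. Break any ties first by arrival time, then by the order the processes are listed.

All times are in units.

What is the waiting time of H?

50

Gantt: | A 0-2 | B 2-6 | C 6-10 | D 10-13 | E 13-17 | F 17-21 | G 21-23 | H 23-27 | B 27-31 | C 31-34 | E 34-38 | F 38-42 | H 42-46 | B 46-50 | E 50-54 | F 54-58 | H 58-59 | E 59-60 | F 60-62 |
Completion: A=2  B=50  C=34  D=13  E=60  F=62  G=23  H=59
Turnaround (C−A): A=2  B=50  C=34  D=13  E=60  F=62  G=23  H=59
Waiting(H) = turnaround − burst = 59 − 9 = 50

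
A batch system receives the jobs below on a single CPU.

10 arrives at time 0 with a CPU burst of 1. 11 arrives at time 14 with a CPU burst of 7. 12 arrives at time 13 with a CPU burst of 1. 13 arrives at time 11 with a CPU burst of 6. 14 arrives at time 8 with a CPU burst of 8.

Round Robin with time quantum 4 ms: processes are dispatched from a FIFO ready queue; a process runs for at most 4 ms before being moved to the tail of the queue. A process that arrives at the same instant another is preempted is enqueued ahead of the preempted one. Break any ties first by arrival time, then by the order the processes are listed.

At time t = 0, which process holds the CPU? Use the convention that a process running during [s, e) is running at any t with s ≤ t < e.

10

Gantt: | 10 0-1 | idle 1-8 | 14 8-12 | 13 12-16 | 14 16-20 | 12 20-21 | 11 21-25 | 13 25-27 | 11 27-30 |
Completion: 10=1  11=30  12=21  13=27  14=20
Turnaround (C−A): 10=1  11=16  12=8  13=16  14=12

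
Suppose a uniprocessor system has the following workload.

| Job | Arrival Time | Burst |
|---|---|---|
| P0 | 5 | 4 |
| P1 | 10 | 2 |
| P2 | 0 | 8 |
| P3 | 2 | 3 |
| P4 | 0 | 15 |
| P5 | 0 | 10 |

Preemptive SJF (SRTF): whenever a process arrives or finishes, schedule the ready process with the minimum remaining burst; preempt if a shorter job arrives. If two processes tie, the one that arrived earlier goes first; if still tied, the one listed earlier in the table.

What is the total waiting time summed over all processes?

53

Schedule: | P2 0-2 | P3 2-5 | P0 5-9 | P2 9-10 | P1 10-12 | P2 12-17 | P5 17-27 | P4 27-42 |
Completion: P0=9  P1=12  P2=17  P3=5  P4=42  P5=27
Turnaround (C−A): P0=4  P1=2  P2=17  P3=3  P4=42  P5=27
Waiting = turnaround − burst: P0=0, P1=0, P2=9, P3=0, P4=27, P5=17
Total waiting = 0 + 0 + 9 + 0 + 27 + 17 = 53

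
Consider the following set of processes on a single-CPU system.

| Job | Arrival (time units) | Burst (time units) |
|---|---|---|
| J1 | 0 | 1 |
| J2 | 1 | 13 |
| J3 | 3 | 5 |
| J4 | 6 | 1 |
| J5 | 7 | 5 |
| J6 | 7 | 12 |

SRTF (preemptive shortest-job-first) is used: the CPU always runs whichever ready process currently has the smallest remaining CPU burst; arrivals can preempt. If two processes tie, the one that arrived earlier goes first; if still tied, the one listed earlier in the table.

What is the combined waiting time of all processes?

32

Timeline: | J1 0-1 | J2 1-3 | J3 3-6 | J4 6-7 | J3 7-9 | J5 9-14 | J2 14-25 | J6 25-37 |
Completion: J1=1  J2=25  J3=9  J4=7  J5=14  J6=37
Turnaround (C−A): J1=1  J2=24  J3=6  J4=1  J5=7  J6=30
Waiting = turnaround − burst: J1=0, J2=11, J3=1, J4=0, J5=2, J6=18
Total waiting = 0 + 11 + 1 + 0 + 2 + 18 = 32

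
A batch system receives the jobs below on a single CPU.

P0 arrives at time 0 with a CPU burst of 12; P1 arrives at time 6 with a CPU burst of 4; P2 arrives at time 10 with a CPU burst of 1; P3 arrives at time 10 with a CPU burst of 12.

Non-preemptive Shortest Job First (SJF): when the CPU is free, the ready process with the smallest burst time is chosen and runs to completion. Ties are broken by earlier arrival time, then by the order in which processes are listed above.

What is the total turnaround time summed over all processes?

45

Schedule: | P0 0-12 | P2 12-13 | P1 13-17 | P3 17-29 |
Completion: P0=12  P1=17  P2=13  P3=29
Turnaround (C−A): P0=12  P1=11  P2=3  P3=19
Turnaround = completion − arrival: P0=12, P1=11, P2=3, P3=19
Total turnaround = 12 + 11 + 3 + 19 = 45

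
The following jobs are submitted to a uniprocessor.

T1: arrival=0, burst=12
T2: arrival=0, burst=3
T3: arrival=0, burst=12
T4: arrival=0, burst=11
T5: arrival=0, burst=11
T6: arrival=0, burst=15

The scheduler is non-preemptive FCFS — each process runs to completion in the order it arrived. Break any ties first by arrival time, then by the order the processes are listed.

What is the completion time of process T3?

27

Timeline: | T1 0-12 | T2 12-15 | T3 15-27 | T4 27-38 | T5 38-49 | T6 49-64 |
Completion: T1=12  T2=15  T3=27  T4=38  T5=49  T6=64
Turnaround (C−A): T1=12  T2=15  T3=27  T4=38  T5=49  T6=64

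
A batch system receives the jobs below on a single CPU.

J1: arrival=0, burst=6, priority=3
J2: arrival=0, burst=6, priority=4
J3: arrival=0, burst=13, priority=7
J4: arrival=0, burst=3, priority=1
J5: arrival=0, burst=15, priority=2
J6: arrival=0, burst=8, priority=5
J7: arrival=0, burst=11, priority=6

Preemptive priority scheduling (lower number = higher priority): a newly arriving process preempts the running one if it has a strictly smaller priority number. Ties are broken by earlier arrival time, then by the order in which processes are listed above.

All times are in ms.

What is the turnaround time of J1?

Schedule: | J4 0-3 | J5 3-18 | J1 18-24 | J2 24-30 | J6 30-38 | J7 38-49 | J3 49-62 |
Completion: J1=24  J2=30  J3=62  J4=3  J5=18  J6=38  J7=49
Turnaround(J1) = completion − arrival = 24 − 0 = 24

24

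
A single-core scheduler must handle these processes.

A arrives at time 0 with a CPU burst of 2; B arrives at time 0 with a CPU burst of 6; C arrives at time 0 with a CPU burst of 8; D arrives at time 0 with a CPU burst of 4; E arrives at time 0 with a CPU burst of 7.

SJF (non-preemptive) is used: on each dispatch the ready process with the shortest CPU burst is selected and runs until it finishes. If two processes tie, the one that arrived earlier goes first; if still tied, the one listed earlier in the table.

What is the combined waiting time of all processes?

Gantt: | A 0-2 | D 2-6 | B 6-12 | E 12-19 | C 19-27 |
Completion: A=2  B=12  C=27  D=6  E=19
Turnaround (C−A): A=2  B=12  C=27  D=6  E=19
Waiting = turnaround − burst: A=0, B=6, C=19, D=2, E=12
Total waiting = 0 + 6 + 19 + 2 + 12 = 39

39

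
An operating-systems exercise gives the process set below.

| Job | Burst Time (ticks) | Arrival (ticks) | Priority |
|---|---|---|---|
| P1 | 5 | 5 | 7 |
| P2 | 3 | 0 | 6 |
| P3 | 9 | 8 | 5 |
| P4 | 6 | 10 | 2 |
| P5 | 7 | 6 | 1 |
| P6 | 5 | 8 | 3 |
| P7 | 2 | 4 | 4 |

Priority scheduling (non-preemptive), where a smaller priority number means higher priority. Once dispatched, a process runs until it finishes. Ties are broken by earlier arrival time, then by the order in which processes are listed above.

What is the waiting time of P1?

28

Gantt: | P2 0-3 | idle 3-4 | P7 4-6 | P5 6-13 | P4 13-19 | P6 19-24 | P3 24-33 | P1 33-38 |
Completion: P1=38  P2=3  P3=33  P4=19  P5=13  P6=24  P7=6
Turnaround (C−A): P1=33  P2=3  P3=25  P4=9  P5=7  P6=16  P7=2
Waiting(P1) = turnaround − burst = 33 − 5 = 28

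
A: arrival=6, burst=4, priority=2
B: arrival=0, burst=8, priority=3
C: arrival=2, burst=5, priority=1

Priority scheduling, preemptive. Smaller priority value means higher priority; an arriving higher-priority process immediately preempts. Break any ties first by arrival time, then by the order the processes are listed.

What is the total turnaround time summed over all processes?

27

Timeline: | B 0-2 | C 2-7 | A 7-11 | B 11-17 |
Completion: A=11  B=17  C=7
Turnaround (C−A): A=5  B=17  C=5
Turnaround = completion − arrival: A=5, B=17, C=5
Total turnaround = 5 + 17 + 5 = 27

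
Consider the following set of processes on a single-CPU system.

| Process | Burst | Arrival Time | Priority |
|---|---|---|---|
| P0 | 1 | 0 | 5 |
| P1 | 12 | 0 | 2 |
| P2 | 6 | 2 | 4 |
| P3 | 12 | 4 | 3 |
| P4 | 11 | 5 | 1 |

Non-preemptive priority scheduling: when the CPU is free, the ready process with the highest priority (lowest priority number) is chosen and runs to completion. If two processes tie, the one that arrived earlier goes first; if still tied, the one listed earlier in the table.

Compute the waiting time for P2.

33

Gantt: | P1 0-12 | P4 12-23 | P3 23-35 | P2 35-41 | P0 41-42 |
Completion: P0=42  P1=12  P2=41  P3=35  P4=23
Waiting(P2) = turnaround − burst = 39 − 6 = 33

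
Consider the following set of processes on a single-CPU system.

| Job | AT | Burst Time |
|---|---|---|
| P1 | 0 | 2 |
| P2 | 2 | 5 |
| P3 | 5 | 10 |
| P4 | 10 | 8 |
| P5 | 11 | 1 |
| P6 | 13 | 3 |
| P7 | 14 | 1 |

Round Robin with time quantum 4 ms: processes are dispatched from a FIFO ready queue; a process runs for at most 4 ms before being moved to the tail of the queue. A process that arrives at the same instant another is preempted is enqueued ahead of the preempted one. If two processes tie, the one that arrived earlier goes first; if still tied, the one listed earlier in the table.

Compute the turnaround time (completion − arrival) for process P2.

9

Gantt: | P1 0-2 | P2 2-6 | P3 6-10 | P2 10-11 | P4 11-15 | P3 15-19 | P5 19-20 | P6 20-23 | P7 23-24 | P4 24-28 | P3 28-30 |
Completion: P1=2  P2=11  P3=30  P4=28  P5=20  P6=23  P7=24
Turnaround(P2) = completion − arrival = 11 − 2 = 9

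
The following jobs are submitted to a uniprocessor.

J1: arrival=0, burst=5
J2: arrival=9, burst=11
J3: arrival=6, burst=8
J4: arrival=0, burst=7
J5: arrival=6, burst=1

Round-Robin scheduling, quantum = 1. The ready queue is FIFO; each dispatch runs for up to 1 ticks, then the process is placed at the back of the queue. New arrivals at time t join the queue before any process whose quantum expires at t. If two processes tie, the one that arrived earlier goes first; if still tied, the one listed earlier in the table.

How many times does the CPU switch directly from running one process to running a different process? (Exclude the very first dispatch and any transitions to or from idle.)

Schedule: | J1 0-1 | J4 1-2 | J1 2-3 | J4 3-4 | J1 4-5 | J4 5-6 | J1 6-7 | J3 7-8 | J5 8-9 | J4 9-10 | J1 10-11 | J3 11-12 | J2 12-13 | J4 13-14 | J3 14-15 | J2 15-16 | J4 16-17 | J3 17-18 | J2 18-19 | J4 19-20 | J3 20-21 | J2 21-22 | J3 22-23 | J2 23-24 | J3 24-25 | J2 25-26 | J3 26-27 | J2 27-32 |
Completion: J1=11  J2=32  J3=27  J4=20  J5=9

27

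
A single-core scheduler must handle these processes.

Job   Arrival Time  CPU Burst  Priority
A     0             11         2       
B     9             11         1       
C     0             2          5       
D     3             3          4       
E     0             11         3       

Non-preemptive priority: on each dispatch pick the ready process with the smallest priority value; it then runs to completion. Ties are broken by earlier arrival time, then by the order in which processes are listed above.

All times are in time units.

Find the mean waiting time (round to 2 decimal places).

Gantt: | A 0-11 | B 11-22 | E 22-33 | D 33-36 | C 36-38 |
Completion: A=11  B=22  C=38  D=36  E=33
Waiting times: A=0, B=2, C=36, D=30, E=22
Average waiting = (0+2+36+30+22) / 5 = 90/5 = 18.00

18.00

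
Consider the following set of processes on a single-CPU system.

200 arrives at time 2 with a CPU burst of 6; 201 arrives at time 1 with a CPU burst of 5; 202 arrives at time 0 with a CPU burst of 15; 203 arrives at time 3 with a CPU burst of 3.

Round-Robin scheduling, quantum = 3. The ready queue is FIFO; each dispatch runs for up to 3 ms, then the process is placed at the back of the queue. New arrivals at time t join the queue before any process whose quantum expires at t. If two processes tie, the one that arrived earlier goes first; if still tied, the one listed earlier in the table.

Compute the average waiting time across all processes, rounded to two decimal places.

10.75

Timeline: | 202 0-3 | 201 3-6 | 200 6-9 | 203 9-12 | 202 12-15 | 201 15-17 | 200 17-20 | 202 20-29 |
Completion: 200=20  201=17  202=29  203=12
Waiting times: 200=12, 201=11, 202=14, 203=6
Average waiting = (12+11+14+6) / 4 = 43/4 = 10.75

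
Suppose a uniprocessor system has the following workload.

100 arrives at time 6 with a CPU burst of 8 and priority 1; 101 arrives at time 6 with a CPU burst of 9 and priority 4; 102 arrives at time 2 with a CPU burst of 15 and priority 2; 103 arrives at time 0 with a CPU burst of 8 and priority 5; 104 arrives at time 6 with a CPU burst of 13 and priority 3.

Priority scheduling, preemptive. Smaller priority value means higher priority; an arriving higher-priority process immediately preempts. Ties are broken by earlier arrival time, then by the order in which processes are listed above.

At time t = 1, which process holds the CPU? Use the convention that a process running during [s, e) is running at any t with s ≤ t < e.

103

Timeline: | 103 0-2 | 102 2-6 | 100 6-14 | 102 14-25 | 104 25-38 | 101 38-47 | 103 47-53 |
Completion: 100=14  101=47  102=25  103=53  104=38
Turnaround (C−A): 100=8  101=41  102=23  103=53  104=32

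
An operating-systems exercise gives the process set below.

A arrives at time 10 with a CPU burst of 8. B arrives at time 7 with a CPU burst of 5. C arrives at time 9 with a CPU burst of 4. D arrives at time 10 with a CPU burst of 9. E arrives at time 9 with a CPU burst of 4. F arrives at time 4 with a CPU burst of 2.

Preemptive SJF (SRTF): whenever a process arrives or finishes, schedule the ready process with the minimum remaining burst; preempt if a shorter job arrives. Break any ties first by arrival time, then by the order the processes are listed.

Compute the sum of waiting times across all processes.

38

Gantt: | idle 0-4 | F 4-6 | idle 6-7 | B 7-12 | C 12-16 | E 16-20 | A 20-28 | D 28-37 |
Completion: A=28  B=12  C=16  D=37  E=20  F=6
Turnaround (C−A): A=18  B=5  C=7  D=27  E=11  F=2
Waiting = turnaround − burst: A=10, B=0, C=3, D=18, E=7, F=0
Total waiting = 10 + 0 + 3 + 18 + 7 + 0 = 38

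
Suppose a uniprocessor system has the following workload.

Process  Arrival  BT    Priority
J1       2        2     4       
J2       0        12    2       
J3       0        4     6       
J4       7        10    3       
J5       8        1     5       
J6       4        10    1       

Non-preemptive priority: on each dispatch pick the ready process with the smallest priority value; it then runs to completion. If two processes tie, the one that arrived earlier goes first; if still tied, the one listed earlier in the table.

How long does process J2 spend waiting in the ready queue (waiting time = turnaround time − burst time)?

0

Schedule: | J2 0-12 | J6 12-22 | J4 22-32 | J1 32-34 | J5 34-35 | J3 35-39 |
Completion: J1=34  J2=12  J3=39  J4=32  J5=35  J6=22
Turnaround (C−A): J1=32  J2=12  J3=39  J4=25  J5=27  J6=18
Waiting(J2) = turnaround − burst = 12 − 12 = 0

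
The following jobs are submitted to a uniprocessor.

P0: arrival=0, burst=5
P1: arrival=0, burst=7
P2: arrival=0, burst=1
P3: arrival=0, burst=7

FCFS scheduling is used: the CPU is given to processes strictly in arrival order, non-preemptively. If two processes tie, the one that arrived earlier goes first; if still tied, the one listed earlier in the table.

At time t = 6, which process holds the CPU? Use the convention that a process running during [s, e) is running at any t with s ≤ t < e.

P1

Schedule: | P0 0-5 | P1 5-12 | P2 12-13 | P3 13-20 |
Completion: P0=5  P1=12  P2=13  P3=20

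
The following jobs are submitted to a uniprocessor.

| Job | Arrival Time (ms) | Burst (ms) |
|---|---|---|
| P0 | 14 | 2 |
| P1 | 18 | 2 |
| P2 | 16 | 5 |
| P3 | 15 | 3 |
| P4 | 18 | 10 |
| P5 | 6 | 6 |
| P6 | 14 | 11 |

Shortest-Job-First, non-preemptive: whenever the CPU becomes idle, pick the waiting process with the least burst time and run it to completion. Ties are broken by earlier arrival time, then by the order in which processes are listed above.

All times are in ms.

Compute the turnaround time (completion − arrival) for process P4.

18

Gantt: | idle 0-6 | P5 6-12 | idle 12-14 | P0 14-16 | P3 16-19 | P1 19-21 | P2 21-26 | P4 26-36 | P6 36-47 |
Completion: P0=16  P1=21  P2=26  P3=19  P4=36  P5=12  P6=47
Turnaround(P4) = completion − arrival = 36 − 18 = 18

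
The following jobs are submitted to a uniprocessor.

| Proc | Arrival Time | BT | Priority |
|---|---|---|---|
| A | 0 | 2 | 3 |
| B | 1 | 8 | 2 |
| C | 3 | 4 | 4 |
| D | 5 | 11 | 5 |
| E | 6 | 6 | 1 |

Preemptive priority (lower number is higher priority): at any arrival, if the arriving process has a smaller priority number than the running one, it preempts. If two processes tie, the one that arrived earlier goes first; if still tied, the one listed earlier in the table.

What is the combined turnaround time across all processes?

Timeline: | A 0-1 | B 1-6 | E 6-12 | B 12-15 | A 15-16 | C 16-20 | D 20-31 |
Completion: A=16  B=15  C=20  D=31  E=12
Turnaround (C−A): A=16  B=14  C=17  D=26  E=6
Turnaround = completion − arrival: A=16, B=14, C=17, D=26, E=6
Total turnaround = 16 + 14 + 17 + 26 + 6 = 79

79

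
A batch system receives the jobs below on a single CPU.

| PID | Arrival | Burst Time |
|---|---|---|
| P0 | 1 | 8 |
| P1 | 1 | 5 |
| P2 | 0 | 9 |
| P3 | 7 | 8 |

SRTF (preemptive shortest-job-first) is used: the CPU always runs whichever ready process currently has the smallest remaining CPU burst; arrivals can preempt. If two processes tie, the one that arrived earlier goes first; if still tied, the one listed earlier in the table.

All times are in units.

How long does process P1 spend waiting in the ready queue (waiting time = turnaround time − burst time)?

0

Timeline: | P2 0-1 | P1 1-6 | P2 6-14 | P0 14-22 | P3 22-30 |
Completion: P0=22  P1=6  P2=14  P3=30
Waiting(P1) = turnaround − burst = 5 − 5 = 0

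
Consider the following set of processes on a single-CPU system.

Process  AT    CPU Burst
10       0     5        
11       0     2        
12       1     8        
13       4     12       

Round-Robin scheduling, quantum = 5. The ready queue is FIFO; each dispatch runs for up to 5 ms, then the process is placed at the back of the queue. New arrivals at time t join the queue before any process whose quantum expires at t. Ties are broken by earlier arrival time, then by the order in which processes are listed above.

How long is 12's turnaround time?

19

Schedule: | 10 0-5 | 11 5-7 | 12 7-12 | 13 12-17 | 12 17-20 | 13 20-27 |
Completion: 10=5  11=7  12=20  13=27
Turnaround (C−A): 10=5  11=7  12=19  13=23
Turnaround(12) = completion − arrival = 20 − 1 = 19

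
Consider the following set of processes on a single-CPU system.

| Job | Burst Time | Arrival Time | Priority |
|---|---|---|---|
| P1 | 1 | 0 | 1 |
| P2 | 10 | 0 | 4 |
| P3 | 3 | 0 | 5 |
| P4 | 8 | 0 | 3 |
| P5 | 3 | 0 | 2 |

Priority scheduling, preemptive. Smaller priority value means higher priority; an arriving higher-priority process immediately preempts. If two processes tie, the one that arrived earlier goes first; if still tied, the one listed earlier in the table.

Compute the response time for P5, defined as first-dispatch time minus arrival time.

1

Gantt: | P1 0-1 | P5 1-4 | P4 4-12 | P2 12-22 | P3 22-25 |
Completion: P1=1  P2=22  P3=25  P4=12  P5=4
Turnaround (C−A): P1=1  P2=22  P3=25  P4=12  P5=4
Response(P5) = first start − arrival = 1 − 0 = 1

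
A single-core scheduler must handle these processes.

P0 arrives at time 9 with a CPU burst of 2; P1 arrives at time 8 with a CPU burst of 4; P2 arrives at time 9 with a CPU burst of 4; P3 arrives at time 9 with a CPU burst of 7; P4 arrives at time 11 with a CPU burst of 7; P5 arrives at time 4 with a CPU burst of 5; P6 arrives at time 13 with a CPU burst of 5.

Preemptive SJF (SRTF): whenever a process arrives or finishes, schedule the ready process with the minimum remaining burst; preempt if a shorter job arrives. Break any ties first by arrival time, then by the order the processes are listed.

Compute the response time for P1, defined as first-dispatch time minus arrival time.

Schedule: | idle 0-4 | P5 4-9 | P0 9-11 | P1 11-15 | P2 15-19 | P6 19-24 | P3 24-31 | P4 31-38 |
Completion: P0=11  P1=15  P2=19  P3=31  P4=38  P5=9  P6=24
Turnaround (C−A): P0=2  P1=7  P2=10  P3=22  P4=27  P5=5  P6=11
Response(P1) = first start − arrival = 11 − 8 = 3

3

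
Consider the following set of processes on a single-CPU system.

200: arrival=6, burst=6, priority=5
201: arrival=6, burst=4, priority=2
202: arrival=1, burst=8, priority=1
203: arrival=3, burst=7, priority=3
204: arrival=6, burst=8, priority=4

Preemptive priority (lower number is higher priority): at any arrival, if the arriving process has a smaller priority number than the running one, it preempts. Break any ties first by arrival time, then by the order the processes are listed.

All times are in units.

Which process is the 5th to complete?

Timeline: | idle 0-1 | 202 1-9 | 201 9-13 | 203 13-20 | 204 20-28 | 200 28-34 |
Completion: 200=34  201=13  202=9  203=20  204=28
Finish order: 202 → 201 → 203 → 204 → 200

200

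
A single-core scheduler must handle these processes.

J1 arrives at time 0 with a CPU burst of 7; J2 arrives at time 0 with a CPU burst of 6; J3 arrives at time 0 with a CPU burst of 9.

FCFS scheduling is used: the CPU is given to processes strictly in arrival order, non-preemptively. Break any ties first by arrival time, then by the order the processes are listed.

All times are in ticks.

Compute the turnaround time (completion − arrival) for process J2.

13

Schedule: | J1 0-7 | J2 7-13 | J3 13-22 |
Completion: J1=7  J2=13  J3=22
Turnaround (C−A): J1=7  J2=13  J3=22
Turnaround(J2) = completion − arrival = 13 − 0 = 13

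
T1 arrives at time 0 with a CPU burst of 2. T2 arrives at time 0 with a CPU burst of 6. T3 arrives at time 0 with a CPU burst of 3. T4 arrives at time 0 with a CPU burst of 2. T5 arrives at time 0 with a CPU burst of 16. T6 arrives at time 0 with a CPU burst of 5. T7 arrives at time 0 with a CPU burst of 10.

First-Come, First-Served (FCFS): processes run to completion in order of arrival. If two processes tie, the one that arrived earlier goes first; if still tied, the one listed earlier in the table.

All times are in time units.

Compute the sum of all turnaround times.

141

Schedule: | T1 0-2 | T2 2-8 | T3 8-11 | T4 11-13 | T5 13-29 | T6 29-34 | T7 34-44 |
Completion: T1=2  T2=8  T3=11  T4=13  T5=29  T6=34  T7=44
Turnaround (C−A): T1=2  T2=8  T3=11  T4=13  T5=29  T6=34  T7=44
Turnaround = completion − arrival: T1=2, T2=8, T3=11, T4=13, T5=29, T6=34, T7=44
Total turnaround = 2 + 8 + 11 + 13 + 29 + 34 + 44 = 141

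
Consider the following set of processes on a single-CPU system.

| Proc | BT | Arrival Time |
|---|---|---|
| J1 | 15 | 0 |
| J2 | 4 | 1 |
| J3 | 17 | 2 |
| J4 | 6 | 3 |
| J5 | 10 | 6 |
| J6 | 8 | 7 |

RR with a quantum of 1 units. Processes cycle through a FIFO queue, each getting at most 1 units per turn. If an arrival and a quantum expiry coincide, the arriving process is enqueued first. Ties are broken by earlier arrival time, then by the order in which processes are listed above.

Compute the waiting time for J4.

23

Gantt: | J1 0-1 | J2 1-2 | J1 2-3 | J3 3-4 | J2 4-5 | J4 5-6 | J1 6-7 | J3 7-8 | J2 8-9 | J5 9-10 | J4 10-11 | J6 11-12 | J1 12-13 | J3 13-14 | J2 14-15 | J5 15-16 | J4 16-17 | J6 17-18 | J1 18-19 | J3 19-20 | J5 20-21 | J4 21-22 | J6 22-23 | J1 23-24 | J3 24-25 | J5 25-26 | J4 26-27 | J6 27-28 | J1 28-29 | J3 29-30 | J5 30-31 | J4 31-32 | J6 32-33 | J1 33-34 | J3 34-35 | J5 35-36 | J6 36-37 | J1 37-38 | J3 38-39 | J5 39-40 | J6 40-41 | J1 41-42 | J3 42-43 | J5 43-44 | J6 44-45 | J1 45-46 | J3 46-47 | J5 47-48 | J1 48-49 | J3 49-50 | J5 50-51 | J1 51-52 | J3 52-53 | J1 53-54 | J3 54-55 | J1 55-56 | J3 56-60 |
Completion: J1=56  J2=15  J3=60  J4=32  J5=51  J6=45
Turnaround (C−A): J1=56  J2=14  J3=58  J4=29  J5=45  J6=38
Waiting(J4) = turnaround − burst = 29 − 6 = 23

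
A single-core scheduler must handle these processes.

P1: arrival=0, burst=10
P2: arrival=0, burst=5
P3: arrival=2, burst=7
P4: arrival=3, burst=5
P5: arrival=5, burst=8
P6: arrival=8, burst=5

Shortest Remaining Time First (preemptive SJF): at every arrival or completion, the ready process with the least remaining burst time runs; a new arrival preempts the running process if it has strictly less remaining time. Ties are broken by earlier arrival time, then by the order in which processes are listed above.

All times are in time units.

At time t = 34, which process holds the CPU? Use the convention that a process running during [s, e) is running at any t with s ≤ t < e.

P1

Timeline: | P2 0-5 | P4 5-10 | P6 10-15 | P3 15-22 | P5 22-30 | P1 30-40 |
Completion: P1=40  P2=5  P3=22  P4=10  P5=30  P6=15
Turnaround (C−A): P1=40  P2=5  P3=20  P4=7  P5=25  P6=7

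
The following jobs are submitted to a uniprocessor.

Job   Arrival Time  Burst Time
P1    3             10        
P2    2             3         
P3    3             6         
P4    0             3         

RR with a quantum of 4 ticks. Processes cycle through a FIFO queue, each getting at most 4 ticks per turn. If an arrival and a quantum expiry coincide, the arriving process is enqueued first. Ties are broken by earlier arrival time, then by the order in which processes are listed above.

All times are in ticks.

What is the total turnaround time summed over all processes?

Timeline: | P4 0-3 | P2 3-6 | P1 6-10 | P3 10-14 | P1 14-18 | P3 18-20 | P1 20-22 |
Completion: P1=22  P2=6  P3=20  P4=3
Turnaround = completion − arrival: P1=19, P2=4, P3=17, P4=3
Total turnaround = 19 + 4 + 17 + 3 = 43

43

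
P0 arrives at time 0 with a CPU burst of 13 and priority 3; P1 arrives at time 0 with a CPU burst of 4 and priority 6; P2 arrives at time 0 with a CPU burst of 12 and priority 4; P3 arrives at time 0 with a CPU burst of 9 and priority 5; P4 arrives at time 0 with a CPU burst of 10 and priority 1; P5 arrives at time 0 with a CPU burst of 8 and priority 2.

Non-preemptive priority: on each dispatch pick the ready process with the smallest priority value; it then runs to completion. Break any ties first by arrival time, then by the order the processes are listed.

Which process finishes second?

Timeline: | P4 0-10 | P5 10-18 | P0 18-31 | P2 31-43 | P3 43-52 | P1 52-56 |
Completion: P0=31  P1=56  P2=43  P3=52  P4=10  P5=18
Turnaround (C−A): P0=31  P1=56  P2=43  P3=52  P4=10  P5=18
Finish order: P4 → P5 → P0 → P2 → P3 → P1

P5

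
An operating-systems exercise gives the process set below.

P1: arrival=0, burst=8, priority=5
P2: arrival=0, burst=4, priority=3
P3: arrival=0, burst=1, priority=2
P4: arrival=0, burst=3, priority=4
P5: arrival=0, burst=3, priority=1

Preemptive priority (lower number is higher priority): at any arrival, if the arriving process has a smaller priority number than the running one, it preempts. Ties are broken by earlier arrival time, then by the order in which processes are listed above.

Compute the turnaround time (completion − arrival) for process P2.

Schedule: | P5 0-3 | P3 3-4 | P2 4-8 | P4 8-11 | P1 11-19 |
Completion: P1=19  P2=8  P3=4  P4=11  P5=3
Turnaround(P2) = completion − arrival = 8 − 0 = 8

8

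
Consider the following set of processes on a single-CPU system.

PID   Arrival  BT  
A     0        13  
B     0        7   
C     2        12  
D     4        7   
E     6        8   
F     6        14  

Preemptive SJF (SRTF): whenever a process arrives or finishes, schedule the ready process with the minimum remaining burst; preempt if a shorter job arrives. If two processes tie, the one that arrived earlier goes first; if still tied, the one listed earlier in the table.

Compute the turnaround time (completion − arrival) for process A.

47

Timeline: | B 0-7 | D 7-14 | E 14-22 | C 22-34 | A 34-47 | F 47-61 |
Completion: A=47  B=7  C=34  D=14  E=22  F=61
Turnaround(A) = completion − arrival = 47 − 0 = 47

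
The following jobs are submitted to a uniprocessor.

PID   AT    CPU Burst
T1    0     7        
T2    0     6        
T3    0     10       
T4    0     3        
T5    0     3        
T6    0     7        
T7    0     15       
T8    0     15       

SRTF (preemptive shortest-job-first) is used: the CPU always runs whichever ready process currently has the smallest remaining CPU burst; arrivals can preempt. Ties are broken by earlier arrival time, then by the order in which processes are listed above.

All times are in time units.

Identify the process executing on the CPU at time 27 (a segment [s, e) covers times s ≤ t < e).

T3

Gantt: | T4 0-3 | T5 3-6 | T2 6-12 | T1 12-19 | T6 19-26 | T3 26-36 | T7 36-51 | T8 51-66 |
Completion: T1=19  T2=12  T3=36  T4=3  T5=6  T6=26  T7=51  T8=66
Turnaround (C−A): T1=19  T2=12  T3=36  T4=3  T5=6  T6=26  T7=51  T8=66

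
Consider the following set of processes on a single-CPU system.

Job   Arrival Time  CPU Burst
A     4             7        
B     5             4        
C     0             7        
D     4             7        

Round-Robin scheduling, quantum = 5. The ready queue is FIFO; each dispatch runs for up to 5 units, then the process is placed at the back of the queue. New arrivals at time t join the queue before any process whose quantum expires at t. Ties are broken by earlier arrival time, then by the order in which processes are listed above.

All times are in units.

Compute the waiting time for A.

12

Schedule: | C 0-5 | A 5-10 | D 10-15 | B 15-19 | C 19-21 | A 21-23 | D 23-25 |
Completion: A=23  B=19  C=21  D=25
Waiting(A) = turnaround − burst = 19 − 7 = 12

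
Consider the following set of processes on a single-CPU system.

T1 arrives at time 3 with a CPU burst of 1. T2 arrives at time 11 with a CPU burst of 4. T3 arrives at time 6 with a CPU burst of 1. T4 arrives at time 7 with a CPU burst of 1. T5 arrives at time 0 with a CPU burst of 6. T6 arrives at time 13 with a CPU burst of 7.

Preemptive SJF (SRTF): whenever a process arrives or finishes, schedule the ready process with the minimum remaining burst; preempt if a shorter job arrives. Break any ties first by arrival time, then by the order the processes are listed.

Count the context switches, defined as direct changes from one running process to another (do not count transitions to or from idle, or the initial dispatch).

Gantt: | T5 0-3 | T1 3-4 | T5 4-7 | T3 7-8 | T4 8-9 | idle 9-11 | T2 11-15 | T6 15-22 |
Completion: T1=4  T2=15  T3=8  T4=9  T5=7  T6=22
Turnaround (C−A): T1=1  T2=4  T3=2  T4=2  T5=7  T6=9

5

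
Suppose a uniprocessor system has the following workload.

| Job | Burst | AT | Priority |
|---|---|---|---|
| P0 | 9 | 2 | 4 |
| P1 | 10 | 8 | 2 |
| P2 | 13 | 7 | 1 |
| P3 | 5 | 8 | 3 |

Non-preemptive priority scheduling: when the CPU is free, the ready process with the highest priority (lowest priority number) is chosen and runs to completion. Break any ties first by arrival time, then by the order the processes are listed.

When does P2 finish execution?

24

Timeline: | idle 0-2 | P0 2-11 | P2 11-24 | P1 24-34 | P3 34-39 |
Completion: P0=11  P1=34  P2=24  P3=39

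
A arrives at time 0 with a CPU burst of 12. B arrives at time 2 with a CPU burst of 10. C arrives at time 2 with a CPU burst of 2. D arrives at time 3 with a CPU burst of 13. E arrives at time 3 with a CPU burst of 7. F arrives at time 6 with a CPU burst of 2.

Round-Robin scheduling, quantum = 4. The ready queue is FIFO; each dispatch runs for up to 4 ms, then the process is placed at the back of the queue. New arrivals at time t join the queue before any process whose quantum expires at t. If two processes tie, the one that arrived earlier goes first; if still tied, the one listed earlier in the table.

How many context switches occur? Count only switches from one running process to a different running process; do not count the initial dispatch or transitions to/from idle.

12

Gantt: | A 0-4 | B 4-8 | C 8-10 | D 10-14 | E 14-18 | A 18-22 | F 22-24 | B 24-28 | D 28-32 | E 32-35 | A 35-39 | B 39-41 | D 41-46 |
Completion: A=39  B=41  C=10  D=46  E=35  F=24
Turnaround (C−A): A=39  B=39  C=8  D=43  E=32  F=18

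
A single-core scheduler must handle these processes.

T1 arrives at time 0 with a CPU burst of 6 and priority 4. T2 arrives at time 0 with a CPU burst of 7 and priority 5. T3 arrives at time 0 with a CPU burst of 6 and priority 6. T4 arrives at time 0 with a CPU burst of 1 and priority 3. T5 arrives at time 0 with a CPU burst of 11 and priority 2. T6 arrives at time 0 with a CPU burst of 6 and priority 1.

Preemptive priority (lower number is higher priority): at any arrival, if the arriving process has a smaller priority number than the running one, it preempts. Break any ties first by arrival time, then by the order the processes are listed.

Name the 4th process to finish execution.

Schedule: | T6 0-6 | T5 6-17 | T4 17-18 | T1 18-24 | T2 24-31 | T3 31-37 |
Completion: T1=24  T2=31  T3=37  T4=18  T5=17  T6=6
Finish order: T6 → T5 → T4 → T1 → T2 → T3

T1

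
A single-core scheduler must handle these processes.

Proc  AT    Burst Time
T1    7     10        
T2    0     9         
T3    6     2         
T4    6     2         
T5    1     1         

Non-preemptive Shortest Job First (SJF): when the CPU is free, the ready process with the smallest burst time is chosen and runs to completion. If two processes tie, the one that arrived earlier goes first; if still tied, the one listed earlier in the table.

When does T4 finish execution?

Timeline: | T2 0-9 | T5 9-10 | T3 10-12 | T4 12-14 | T1 14-24 |
Completion: T1=24  T2=9  T3=12  T4=14  T5=10
Turnaround (C−A): T1=17  T2=9  T3=6  T4=8  T5=9

14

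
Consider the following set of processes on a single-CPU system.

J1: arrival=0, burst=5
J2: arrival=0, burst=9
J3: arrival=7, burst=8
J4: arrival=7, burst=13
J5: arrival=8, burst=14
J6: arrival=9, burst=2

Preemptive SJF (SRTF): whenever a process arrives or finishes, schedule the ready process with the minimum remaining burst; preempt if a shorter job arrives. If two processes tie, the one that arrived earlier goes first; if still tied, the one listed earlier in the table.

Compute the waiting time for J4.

Gantt: | J1 0-5 | J2 5-9 | J6 9-11 | J2 11-16 | J3 16-24 | J4 24-37 | J5 37-51 |
Completion: J1=5  J2=16  J3=24  J4=37  J5=51  J6=11
Turnaround (C−A): J1=5  J2=16  J3=17  J4=30  J5=43  J6=2
Waiting(J4) = turnaround − burst = 30 − 13 = 17

17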